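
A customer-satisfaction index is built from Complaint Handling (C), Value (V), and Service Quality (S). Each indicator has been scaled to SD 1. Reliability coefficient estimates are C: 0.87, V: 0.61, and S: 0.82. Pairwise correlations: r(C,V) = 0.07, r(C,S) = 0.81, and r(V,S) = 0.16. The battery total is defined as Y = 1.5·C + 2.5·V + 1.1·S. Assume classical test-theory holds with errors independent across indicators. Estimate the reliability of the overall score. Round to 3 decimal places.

0.786

Var(Y) = 1.5² + 2.5² + 1.1² + 2·[3.75·0.07 + 1.65·0.81 + 2.75·0.16] = 9.71 + 4.078 = 13.788.
Because errors are independent across components, Cov(Tᵢ,Tⱼ) = Cov(Xᵢ,Xⱼ); the off-diagonal part of the true-score variance is the same as above.
True-score variance = [1.5²·0.87 + 2.5²·0.61 + 1.1²·0.82] + 4.078 = 6.7622 + 4.078 = 10.8402.
Reliability = 10.8402 / 13.788 = 0.786.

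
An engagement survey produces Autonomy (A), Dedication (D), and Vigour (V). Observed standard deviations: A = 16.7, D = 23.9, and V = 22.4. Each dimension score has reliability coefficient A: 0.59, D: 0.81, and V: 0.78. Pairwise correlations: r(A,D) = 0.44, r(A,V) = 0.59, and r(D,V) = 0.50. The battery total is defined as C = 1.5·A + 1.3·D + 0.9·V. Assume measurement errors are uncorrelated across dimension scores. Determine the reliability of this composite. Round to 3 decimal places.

0.864

Var(C) = 1.5²·16.7² + 1.3²·23.9² + 0.9²·22.4² + 2·[1.95·16.7·23.9·0.44 + 1.35·16.7·22.4·0.59 + 1.17·23.9·22.4·0.50] = 1999.27 + 1907.19 = 3906.46.
Under uncorrelated errors the observed covariances equal the true-score covariances, so only the own-variance terms attenuate.
True-score variance = [1.5²·16.7²·0.59 + 1.3²·23.9²·0.81 + 0.9²·22.4²·0.78] + 1907.19 = 1469.17 + 1907.19 = 3376.36.
Reliability = 3376.36 / 3906.46 = 0.864.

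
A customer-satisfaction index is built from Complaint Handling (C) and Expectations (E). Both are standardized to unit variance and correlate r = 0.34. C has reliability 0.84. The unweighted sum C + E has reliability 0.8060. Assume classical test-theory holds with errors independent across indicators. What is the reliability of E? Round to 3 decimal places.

0.640

Var(C+E) = 2 + 2·0.34 = 2.680.
True-score variance = ρ_C + ρ_E + 2·0.34, so 0.8060 = (0.84 + ρ_E + 0.68) / 2.680.
ρ_E = 0.8060·2.680 − 0.84 − 0.68 = 0.640.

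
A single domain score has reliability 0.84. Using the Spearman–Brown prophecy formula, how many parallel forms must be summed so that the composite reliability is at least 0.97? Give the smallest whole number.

7

k ≥ ρ*(1−ρ₁)/(ρ₁(1−ρ*)) = 0.97·0.16 / (0.84·0.03) = 6.159.
Smallest integer k = 7.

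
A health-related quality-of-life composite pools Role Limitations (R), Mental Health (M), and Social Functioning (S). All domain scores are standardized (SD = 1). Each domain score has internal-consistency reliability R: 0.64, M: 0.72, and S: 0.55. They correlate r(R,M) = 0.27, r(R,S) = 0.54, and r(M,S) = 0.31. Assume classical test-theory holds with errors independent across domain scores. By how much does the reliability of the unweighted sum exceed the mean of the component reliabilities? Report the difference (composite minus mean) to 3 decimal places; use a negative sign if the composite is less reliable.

Var(sum) = 3 + 2.24 = 5.24; true-score variance = 1.91 + 2.24 = 4.15; composite reliability = 0.7920.
Mean component reliability = 0.6367.
Difference = 0.7920 − 0.6367 = 0.155.

0.155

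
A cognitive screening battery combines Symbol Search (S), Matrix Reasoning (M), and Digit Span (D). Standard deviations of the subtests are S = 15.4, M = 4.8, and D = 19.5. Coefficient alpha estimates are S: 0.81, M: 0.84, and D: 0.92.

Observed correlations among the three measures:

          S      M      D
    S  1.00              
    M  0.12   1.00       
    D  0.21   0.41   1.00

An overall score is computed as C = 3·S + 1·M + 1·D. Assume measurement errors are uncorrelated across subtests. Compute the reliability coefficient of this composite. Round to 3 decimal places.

Var(C) = 3²·15.4² + 4.8² + 19.5² + 2·[3·15.4·4.8·0.12 + 3·15.4·19.5·0.21 + 4.8·19.5·0.41] = 2537.73 + 508.352 = 3046.08.
Under uncorrelated errors the observed covariances equal the true-score covariances, so only the own-variance terms attenuate.
True-score variance = [3²·15.4²·0.81 + 4.8²·0.84 + 19.5²·0.92] + 508.352 = 2098.08 + 508.352 = 2606.43.
Reliability = 2606.43 / 3046.08 = 0.856.

0.856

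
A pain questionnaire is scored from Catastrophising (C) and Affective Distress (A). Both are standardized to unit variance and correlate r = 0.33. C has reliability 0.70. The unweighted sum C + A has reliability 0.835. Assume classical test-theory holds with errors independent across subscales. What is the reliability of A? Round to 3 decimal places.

Var(C+A) = 2 + 2·0.33 = 2.660.
True-score variance = ρ_C + ρ_A + 2·0.33, so 0.835 = (0.70 + ρ_A + 0.66) / 2.660.
ρ_A = 0.835·2.660 − 0.70 − 0.66 = 0.861.

0.861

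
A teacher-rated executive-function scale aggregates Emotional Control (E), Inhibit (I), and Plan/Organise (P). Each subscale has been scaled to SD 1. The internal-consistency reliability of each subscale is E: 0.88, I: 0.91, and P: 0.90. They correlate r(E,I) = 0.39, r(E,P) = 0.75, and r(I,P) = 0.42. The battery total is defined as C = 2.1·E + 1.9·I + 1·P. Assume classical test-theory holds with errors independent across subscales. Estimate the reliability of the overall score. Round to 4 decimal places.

Var(C) = 2.1² + 1.9² + 1 + 2·[3.99·0.39 + 2.1·0.75 + 1.9·0.42] = 9.02 + 7.8582 = 16.8782.
Under uncorrelated errors the observed covariances equal the true-score covariances, so only the own-variance terms attenuate.
True-score variance = [2.1²·0.88 + 1.9²·0.91 + 0.90] + 7.8582 = 8.0659 + 7.8582 = 15.9241.
Reliability = 15.9241 / 16.8782 = 0.9435.

0.9435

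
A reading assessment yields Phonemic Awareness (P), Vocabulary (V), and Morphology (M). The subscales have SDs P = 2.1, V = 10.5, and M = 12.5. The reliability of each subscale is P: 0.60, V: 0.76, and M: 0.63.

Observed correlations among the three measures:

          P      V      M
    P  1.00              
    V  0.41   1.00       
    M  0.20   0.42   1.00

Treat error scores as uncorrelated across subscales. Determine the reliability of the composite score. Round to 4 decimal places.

0.7900

Var(P+V+M) = 2.1² + 10.5² + 12.5² + 2·[2.1·10.5·0.41 + 2.1·12.5·0.20 + 10.5·12.5·0.42] = 270.91 + 138.831 = 409.741.
With uncorrelated errors the cross-covariances are all true-score covariance, so they carry over unchanged; only the diagonal terms shrink to ρᵢσᵢ².
True-score variance = [2.1²·0.60 + 10.5²·0.76 + 12.5²·0.63] + 138.831 = 184.874 + 138.831 = 323.704.
Reliability = 323.704 / 409.741 = 0.7900.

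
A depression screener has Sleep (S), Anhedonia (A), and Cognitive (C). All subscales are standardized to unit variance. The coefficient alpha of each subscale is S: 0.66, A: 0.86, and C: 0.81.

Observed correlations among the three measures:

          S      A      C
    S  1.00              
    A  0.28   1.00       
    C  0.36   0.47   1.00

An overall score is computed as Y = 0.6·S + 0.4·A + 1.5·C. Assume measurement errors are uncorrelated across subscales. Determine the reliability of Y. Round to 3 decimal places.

Var(Y) = 0.6² + 0.4² + 1.5² + 2·[0.24·0.28 + 0.9·0.36 + 0.6·0.47] = 2.77 + 1.3464 = 4.1164.
Under uncorrelated errors the observed covariances equal the true-score covariances, so only the own-variance terms attenuate.
True-score variance = [0.6²·0.66 + 0.4²·0.86 + 1.5²·0.81] + 1.3464 = 2.1977 + 1.3464 = 3.5441.
Reliability = 3.5441 / 4.1164 = 0.861.

0.861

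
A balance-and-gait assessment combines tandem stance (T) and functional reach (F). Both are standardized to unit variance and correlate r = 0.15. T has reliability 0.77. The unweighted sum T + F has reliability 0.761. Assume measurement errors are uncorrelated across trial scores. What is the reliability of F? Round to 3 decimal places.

0.680

Var(T+F) = 2 + 2·0.15 = 2.300.
True-score variance = ρ_T + ρ_F + 2·0.15, so 0.761 = (0.77 + ρ_F + 0.30) / 2.300.
ρ_F = 0.761·2.300 − 0.77 − 0.30 = 0.680.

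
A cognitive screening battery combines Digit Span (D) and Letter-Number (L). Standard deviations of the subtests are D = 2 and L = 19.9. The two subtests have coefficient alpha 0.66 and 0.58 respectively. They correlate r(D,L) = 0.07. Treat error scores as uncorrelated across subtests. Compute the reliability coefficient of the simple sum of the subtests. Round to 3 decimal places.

Var(D+L) = 2² + 19.9² + 2·[2·19.9·0.07] = 400.01 + 5.572 = 405.582.
Under uncorrelated errors the observed covariances equal the true-score covariances, so only the own-variance terms attenuate.
True-score variance = [2²·0.66 + 19.9²·0.58] + 5.572 = 232.326 + 5.572 = 237.898.
Reliability = 237.898 / 405.582 = 0.587.

0.587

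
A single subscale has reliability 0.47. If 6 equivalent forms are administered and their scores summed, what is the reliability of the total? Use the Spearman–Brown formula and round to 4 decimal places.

ρ_k = kρ / (1 + (k−1)ρ) = 6·0.47 / (1 + 5·0.47) = 2.820 / 3.350 = 0.8418.

0.8418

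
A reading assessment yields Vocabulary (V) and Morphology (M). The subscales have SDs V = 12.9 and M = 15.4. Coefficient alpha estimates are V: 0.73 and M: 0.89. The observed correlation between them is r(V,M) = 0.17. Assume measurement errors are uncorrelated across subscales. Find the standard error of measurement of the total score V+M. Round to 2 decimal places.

8.43

Var(total) = 403.57 + 67.5444 = 471.114.
True-score variance = 332.552 + 67.5444 = 400.096, so reliability = 0.8493.
Error variance = 471.114 − 400.096 = 71.0183; SEM = √71.0183 = 8.43.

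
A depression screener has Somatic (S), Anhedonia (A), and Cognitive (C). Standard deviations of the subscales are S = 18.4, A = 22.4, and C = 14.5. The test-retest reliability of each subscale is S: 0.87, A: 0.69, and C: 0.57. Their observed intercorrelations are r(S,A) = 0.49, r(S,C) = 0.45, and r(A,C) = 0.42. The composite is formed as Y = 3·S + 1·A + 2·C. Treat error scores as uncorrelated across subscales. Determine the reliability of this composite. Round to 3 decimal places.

0.880

Var(Y) = 3²·18.4² + 22.4² + 2²·14.5² + 2·[3·18.4·22.4·0.49 + 6·18.4·14.5·0.45 + 2·22.4·14.5·0.42] = 4389.8 + 3198.13 = 7587.93.
Under uncorrelated errors the observed covariances equal the true-score covariances, so only the own-variance terms attenuate.
True-score variance = [3²·18.4²·0.87 + 22.4²·0.69 + 2²·14.5²·0.57] + 3198.13 = 3476.51 + 3198.13 = 6674.64.
Reliability = 6674.64 / 7587.93 = 0.880.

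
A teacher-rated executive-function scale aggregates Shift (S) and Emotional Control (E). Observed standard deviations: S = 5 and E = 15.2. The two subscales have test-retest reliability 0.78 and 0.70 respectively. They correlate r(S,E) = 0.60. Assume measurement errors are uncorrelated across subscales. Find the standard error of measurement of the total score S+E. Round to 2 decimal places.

8.65

Var(total) = 256.04 + 91.2 = 347.24.
True-score variance = 181.228 + 91.2 = 272.428, so reliability = 0.7846.
Error variance = 347.24 − 272.428 = 74.812; SEM = √74.812 = 8.65.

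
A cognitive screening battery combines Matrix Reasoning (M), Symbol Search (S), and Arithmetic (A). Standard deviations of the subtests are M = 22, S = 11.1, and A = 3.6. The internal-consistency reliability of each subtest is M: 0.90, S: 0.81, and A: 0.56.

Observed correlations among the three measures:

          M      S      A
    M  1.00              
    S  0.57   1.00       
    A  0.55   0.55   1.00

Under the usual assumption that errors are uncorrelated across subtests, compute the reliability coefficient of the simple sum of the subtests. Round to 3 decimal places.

0.925

Var(M+S+A) = 22² + 11.1² + 3.6² + 2·[22·11.1·0.57 + 22·3.6·0.55 + 11.1·3.6·0.55] = 620.17 + 409.464 = 1029.63.
Because errors are independent across components, Cov(Tᵢ,Tⱼ) = Cov(Xᵢ,Xⱼ); the off-diagonal part of the true-score variance is the same as above.
True-score variance = [22²·0.90 + 11.1²·0.81 + 3.6²·0.56] + 409.464 = 542.658 + 409.464 = 952.122.
Reliability = 952.122 / 1029.63 = 0.925.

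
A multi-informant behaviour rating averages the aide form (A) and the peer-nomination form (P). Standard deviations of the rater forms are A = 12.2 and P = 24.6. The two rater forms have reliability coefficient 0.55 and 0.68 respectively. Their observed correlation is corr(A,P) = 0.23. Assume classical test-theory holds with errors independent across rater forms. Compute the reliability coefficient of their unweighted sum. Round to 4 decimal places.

Var(A+P) = 12.2² + 24.6² + 2·[12.2·24.6·0.23] = 754 + 138.055 = 892.055.
Because errors are independent across components, Cov(Tᵢ,Tⱼ) = Cov(Xᵢ,Xⱼ); the off-diagonal part of the true-score variance is the same as above.
True-score variance = [12.2²·0.55 + 24.6²·0.68] + 138.055 = 493.371 + 138.055 = 631.426.
Reliability = 631.426 / 892.055 = 0.7078.

0.7078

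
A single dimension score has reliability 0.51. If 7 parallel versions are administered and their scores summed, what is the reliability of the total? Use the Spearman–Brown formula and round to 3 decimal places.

0.879

ρ_k = kρ / (1 + (k−1)ρ) = 7·0.51 / (1 + 6·0.51) = 3.570 / 4.060 = 0.879.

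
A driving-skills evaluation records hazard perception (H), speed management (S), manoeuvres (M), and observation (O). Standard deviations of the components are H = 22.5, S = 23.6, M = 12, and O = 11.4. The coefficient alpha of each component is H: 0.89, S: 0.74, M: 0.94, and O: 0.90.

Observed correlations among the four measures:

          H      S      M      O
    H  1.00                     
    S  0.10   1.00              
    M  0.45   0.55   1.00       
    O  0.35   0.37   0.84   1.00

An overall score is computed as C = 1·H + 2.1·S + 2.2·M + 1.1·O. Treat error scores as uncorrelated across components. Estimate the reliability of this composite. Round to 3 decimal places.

Var(C) = 22.5² + 2.1²·23.6² + 2.2²·12² + 1.1²·11.4² + 2·[2.1·22.5·23.6·0.10 + 2.2·22.5·12·0.45 + 1.1·22.5·11.4·0.35 + 4.62·23.6·12·0.55 + 2.31·23.6·11.4·0.37 + 2.42·12·11.4·0.84] = 3816.66 + 3410.42 = 7227.07.
With uncorrelated errors the cross-covariances are all true-score covariance, so they carry over unchanged; only the diagonal terms shrink to ρᵢσᵢ².
True-score variance = [22.5²·0.89 + 2.1²·23.6²·0.74 + 2.2²·12²·0.94 + 1.1²·11.4²·0.90] + 3410.42 = 3064.81 + 3410.42 = 6475.23.
Reliability = 6475.23 / 7227.07 = 0.896.

0.896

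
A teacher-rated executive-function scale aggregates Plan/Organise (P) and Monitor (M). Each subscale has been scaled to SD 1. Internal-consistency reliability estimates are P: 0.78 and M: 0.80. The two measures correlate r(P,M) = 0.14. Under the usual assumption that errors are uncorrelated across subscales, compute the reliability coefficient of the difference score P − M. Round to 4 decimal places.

Var(P−M) = 1 + 1 − 2·0.14 = 2 − 0.28 = 1.72.
With uncorrelated errors the cross-covariances are all true-score covariance, so they carry over unchanged; only the diagonal terms shrink to ρᵢσᵢ².
True-score variance = [0.78 + 0.80] − 0.28 = 1.58 − 0.28 = 1.3.
Reliability = 1.3 / 1.72 = 0.7558.

0.7558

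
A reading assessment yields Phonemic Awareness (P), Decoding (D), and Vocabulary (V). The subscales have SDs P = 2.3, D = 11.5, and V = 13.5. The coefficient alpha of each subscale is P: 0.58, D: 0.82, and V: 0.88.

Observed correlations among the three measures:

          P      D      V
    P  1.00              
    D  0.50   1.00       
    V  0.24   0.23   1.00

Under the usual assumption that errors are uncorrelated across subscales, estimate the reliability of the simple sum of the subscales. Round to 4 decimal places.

Var(P+D+V) = 2.3² + 11.5² + 13.5² + 2·[2.3·11.5·0.50 + 2.3·13.5·0.24 + 11.5·13.5·0.23] = 319.79 + 112.769 = 432.559.
Because errors are independent across components, Cov(Tᵢ,Tⱼ) = Cov(Xᵢ,Xⱼ); the off-diagonal part of the true-score variance is the same as above.
True-score variance = [2.3²·0.58 + 11.5²·0.82 + 13.5²·0.88] + 112.769 = 271.893 + 112.769 = 384.662.
Reliability = 384.662 / 432.559 = 0.8893.

0.8893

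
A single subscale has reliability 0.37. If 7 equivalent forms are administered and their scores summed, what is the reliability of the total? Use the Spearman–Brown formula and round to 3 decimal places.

ρ_k = kρ / (1 + (k−1)ρ) = 7·0.37 / (1 + 6·0.37) = 2.590 / 3.220 = 0.804.

0.804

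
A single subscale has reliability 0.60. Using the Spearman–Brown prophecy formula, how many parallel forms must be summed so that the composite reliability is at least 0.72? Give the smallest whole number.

k ≥ ρ*(1−ρ₁)/(ρ₁(1−ρ*)) = 0.72·0.40 / (0.60·0.28) = 1.714.
Smallest integer k = 2.

2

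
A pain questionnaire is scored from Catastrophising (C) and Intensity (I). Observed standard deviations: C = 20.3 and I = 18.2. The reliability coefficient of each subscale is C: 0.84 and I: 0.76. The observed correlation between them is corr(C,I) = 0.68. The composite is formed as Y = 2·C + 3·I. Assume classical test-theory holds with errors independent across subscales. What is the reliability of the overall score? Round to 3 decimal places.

0.872

Var(Y) = 2²·20.3² + 3²·18.2² + 2·[6·20.3·18.2·0.68] = 4629.52 + 3014.79 = 7644.31.
With uncorrelated errors the cross-covariances are all true-score covariance, so they carry over unchanged; only the diagonal terms shrink to ρᵢσᵢ².
True-score variance = [2²·20.3²·0.84 + 3²·18.2²·0.76] + 3014.79 = 3650.3 + 3014.79 = 6665.1.
Reliability = 6665.1 / 7644.31 = 0.872.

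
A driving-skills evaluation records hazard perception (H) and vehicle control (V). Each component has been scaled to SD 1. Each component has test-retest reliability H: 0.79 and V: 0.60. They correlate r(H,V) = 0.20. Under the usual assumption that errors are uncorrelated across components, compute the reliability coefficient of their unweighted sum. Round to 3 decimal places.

Var(H+V) = 2 + 2·[0.20] = 2 + 0.4 = 2.4.
With uncorrelated errors the cross-covariances are all true-score covariance, so they carry over unchanged; only the diagonal terms shrink to ρᵢσᵢ².
True-score variance = [0.79 + 0.60] + 0.4 = 1.39 + 0.4 = 1.79.
Reliability = 1.79 / 2.4 = 0.746.

0.746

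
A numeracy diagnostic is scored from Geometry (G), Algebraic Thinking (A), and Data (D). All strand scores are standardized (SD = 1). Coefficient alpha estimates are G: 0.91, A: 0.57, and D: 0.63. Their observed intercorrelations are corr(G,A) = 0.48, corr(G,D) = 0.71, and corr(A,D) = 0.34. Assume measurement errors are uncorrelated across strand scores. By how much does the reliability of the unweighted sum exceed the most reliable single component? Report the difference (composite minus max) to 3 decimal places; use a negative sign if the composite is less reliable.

Var(sum) = 3 + 3.06 = 6.06; true-score variance = 2.11 + 3.06 = 5.17; composite reliability = 0.8531.
Max component reliability = 0.9100.
Difference = 0.8531 − 0.9100 = -0.057.

-0.057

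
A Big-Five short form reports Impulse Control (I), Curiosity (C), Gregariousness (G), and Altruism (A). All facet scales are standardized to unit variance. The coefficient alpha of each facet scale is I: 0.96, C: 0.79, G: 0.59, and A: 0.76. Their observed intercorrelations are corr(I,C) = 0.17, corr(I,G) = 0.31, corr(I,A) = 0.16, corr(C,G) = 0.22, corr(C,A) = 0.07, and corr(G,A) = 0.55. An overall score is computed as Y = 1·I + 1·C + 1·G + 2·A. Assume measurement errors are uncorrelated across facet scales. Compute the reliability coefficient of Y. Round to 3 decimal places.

0.859

Var(Y) = 1 + 1 + 1 + 2² + 2·[0.17 + 0.31 + 2·0.16 + 0.22 + 2·0.07 + 2·0.55] = 7 + 4.52 = 11.52.
Because errors are independent across components, Cov(Tᵢ,Tⱼ) = Cov(Xᵢ,Xⱼ); the off-diagonal part of the true-score variance is the same as above.
True-score variance = [0.96 + 0.79 + 0.59 + 2²·0.76] + 4.52 = 5.38 + 4.52 = 9.9.
Reliability = 9.9 / 11.52 = 0.859.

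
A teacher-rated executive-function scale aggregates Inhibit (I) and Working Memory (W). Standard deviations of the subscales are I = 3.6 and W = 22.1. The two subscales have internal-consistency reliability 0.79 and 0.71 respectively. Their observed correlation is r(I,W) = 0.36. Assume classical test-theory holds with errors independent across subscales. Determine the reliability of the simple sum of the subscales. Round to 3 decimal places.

Var(I+W) = 3.6² + 22.1² + 2·[3.6·22.1·0.36] = 501.37 + 57.2832 = 558.653.
Because errors are independent across components, Cov(Tᵢ,Tⱼ) = Cov(Xᵢ,Xⱼ); the off-diagonal part of the true-score variance is the same as above.
True-score variance = [3.6²·0.79 + 22.1²·0.71] + 57.2832 = 357.01 + 57.2832 = 414.293.
Reliability = 414.293 / 558.653 = 0.742.

0.742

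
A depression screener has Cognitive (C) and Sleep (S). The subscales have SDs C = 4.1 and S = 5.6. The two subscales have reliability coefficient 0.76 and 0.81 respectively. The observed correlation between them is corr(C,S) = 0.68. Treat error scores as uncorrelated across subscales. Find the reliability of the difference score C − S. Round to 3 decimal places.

0.410

Var(C−S) = 4.1² + 5.6² − 2·4.1·5.6·0.68 = 48.17 − 31.2256 = 16.9444.
Under uncorrelated errors the observed covariances equal the true-score covariances, so only the own-variance terms attenuate.
True-score variance = [4.1²·0.76 + 5.6²·0.81] − 31.2256 = 38.1772 − 31.2256 = 6.9516.
Reliability = 6.9516 / 16.9444 = 0.410.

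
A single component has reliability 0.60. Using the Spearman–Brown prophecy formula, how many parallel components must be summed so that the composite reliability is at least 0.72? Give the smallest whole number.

2

k ≥ ρ*(1−ρ₁)/(ρ₁(1−ρ*)) = 0.72·0.40 / (0.60·0.28) = 1.714.
Smallest integer k = 2.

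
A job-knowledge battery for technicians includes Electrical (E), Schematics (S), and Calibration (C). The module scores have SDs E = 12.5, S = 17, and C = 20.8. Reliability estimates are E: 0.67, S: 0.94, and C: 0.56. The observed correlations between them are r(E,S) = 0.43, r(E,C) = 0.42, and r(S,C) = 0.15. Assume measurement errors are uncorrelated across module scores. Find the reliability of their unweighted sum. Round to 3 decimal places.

0.813

Var(E+S+C) = 12.5² + 17² + 20.8² + 2·[12.5·17·0.43 + 12.5·20.8·0.42 + 17·20.8·0.15] = 877.89 + 507.23 = 1385.12.
Under uncorrelated errors the observed covariances equal the true-score covariances, so only the own-variance terms attenuate.
True-score variance = [12.5²·0.67 + 17²·0.94 + 20.8²·0.56] + 507.23 = 618.626 + 507.23 = 1125.86.
Reliability = 1125.86 / 1385.12 = 0.813.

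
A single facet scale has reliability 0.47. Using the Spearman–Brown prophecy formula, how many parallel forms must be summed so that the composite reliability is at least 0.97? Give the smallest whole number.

37

k ≥ ρ*(1−ρ₁)/(ρ₁(1−ρ*)) = 0.97·0.53 / (0.47·0.03) = 36.461.
Smallest integer k = 37.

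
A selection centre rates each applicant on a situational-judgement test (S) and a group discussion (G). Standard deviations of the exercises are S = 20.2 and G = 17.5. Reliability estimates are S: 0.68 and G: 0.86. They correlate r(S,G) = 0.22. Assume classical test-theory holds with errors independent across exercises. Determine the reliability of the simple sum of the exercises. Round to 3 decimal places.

0.801

Var(S+G) = 20.2² + 17.5² + 2·[20.2·17.5·0.22] = 714.29 + 155.54 = 869.83.
Under uncorrelated errors the observed covariances equal the true-score covariances, so only the own-variance terms attenuate.
True-score variance = [20.2²·0.68 + 17.5²·0.86] + 155.54 = 540.842 + 155.54 = 696.382.
Reliability = 696.382 / 869.83 = 0.801.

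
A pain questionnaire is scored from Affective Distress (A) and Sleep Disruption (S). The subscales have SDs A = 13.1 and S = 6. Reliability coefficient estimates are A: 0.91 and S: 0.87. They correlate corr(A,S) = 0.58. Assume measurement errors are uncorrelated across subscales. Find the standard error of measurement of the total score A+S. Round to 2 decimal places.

4.49

Var(total) = 207.61 + 91.176 = 298.786.
True-score variance = 187.485 + 91.176 = 278.661, so reliability = 0.9326.
Error variance = 298.786 − 278.661 = 20.1249; SEM = √20.1249 = 4.49.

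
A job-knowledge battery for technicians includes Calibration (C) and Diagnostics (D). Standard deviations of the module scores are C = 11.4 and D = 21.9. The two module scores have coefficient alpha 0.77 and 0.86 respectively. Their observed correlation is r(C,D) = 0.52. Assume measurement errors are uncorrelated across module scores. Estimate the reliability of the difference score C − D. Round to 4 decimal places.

Var(C−D) = 11.4² + 21.9² − 2·11.4·21.9·0.52 = 609.57 − 259.646 = 349.924.
Under uncorrelated errors the observed covariances equal the true-score covariances, so only the own-variance terms attenuate.
True-score variance = [11.4²·0.77 + 21.9²·0.86] − 259.646 = 512.534 − 259.646 = 252.887.
Reliability = 252.887 / 349.924 = 0.7227.

0.7227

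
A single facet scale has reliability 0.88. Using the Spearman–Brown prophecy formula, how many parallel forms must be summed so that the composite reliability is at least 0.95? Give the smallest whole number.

3

k ≥ ρ*(1−ρ₁)/(ρ₁(1−ρ*)) = 0.95·0.12 / (0.88·0.05) = 2.591.
Smallest integer k = 3.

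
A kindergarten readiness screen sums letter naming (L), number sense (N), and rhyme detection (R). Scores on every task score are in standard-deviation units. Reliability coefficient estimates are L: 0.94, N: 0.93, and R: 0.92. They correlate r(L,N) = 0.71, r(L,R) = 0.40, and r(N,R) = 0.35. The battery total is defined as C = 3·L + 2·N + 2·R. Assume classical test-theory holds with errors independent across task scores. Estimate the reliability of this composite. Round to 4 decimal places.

0.9656

Var(C) = 3² + 2² + 2² + 2·[6·0.71 + 6·0.40 + 4·0.35] = 17 + 16.12 = 33.12.
Because errors are independent across components, Cov(Tᵢ,Tⱼ) = Cov(Xᵢ,Xⱼ); the off-diagonal part of the true-score variance is the same as above.
True-score variance = [3²·0.94 + 2²·0.93 + 2²·0.92] + 16.12 = 15.86 + 16.12 = 31.98.
Reliability = 31.98 / 33.12 = 0.9656.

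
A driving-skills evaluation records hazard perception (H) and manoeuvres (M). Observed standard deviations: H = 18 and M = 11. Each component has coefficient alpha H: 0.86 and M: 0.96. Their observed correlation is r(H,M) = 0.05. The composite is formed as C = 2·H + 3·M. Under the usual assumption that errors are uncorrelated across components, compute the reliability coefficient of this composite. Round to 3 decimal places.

Var(C) = 2²·18² + 3²·11² + 2·[6·18·11·0.05] = 2385 + 118.8 = 2503.8.
Under uncorrelated errors the observed covariances equal the true-score covariances, so only the own-variance terms attenuate.
True-score variance = [2²·18²·0.86 + 3²·11²·0.96] + 118.8 = 2160 + 118.8 = 2278.8.
Reliability = 2278.8 / 2503.8 = 0.910.

0.910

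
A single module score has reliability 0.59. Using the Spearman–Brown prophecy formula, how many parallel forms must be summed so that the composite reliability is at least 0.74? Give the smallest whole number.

k ≥ ρ*(1−ρ₁)/(ρ₁(1−ρ*)) = 0.74·0.41 / (0.59·0.26) = 1.978.
Smallest integer k = 2.

2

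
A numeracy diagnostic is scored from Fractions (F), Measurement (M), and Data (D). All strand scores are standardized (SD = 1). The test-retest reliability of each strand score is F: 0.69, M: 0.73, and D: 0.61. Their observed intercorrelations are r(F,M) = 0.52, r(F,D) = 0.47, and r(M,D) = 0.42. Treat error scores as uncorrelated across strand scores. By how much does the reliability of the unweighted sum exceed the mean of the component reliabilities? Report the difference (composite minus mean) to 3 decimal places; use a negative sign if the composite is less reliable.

0.157

Var(sum) = 3 + 2.82 = 5.82; true-score variance = 2.03 + 2.82 = 4.85; composite reliability = 0.8333.
Mean component reliability = 0.6767.
Difference = 0.8333 − 0.6767 = 0.157.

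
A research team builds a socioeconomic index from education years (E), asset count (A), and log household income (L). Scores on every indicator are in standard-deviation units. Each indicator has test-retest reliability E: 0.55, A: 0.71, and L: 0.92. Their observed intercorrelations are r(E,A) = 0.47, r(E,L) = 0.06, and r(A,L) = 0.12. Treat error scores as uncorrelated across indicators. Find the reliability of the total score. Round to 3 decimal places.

Var(E+A+L) = 3 + 2·[0.47 + 0.06 + 0.12] = 3 + 1.3 = 4.3.
Under uncorrelated errors the observed covariances equal the true-score covariances, so only the own-variance terms attenuate.
True-score variance = [0.55 + 0.71 + 0.92] + 1.3 = 2.18 + 1.3 = 3.48.
Reliability = 3.48 / 4.3 = 0.809.

0.809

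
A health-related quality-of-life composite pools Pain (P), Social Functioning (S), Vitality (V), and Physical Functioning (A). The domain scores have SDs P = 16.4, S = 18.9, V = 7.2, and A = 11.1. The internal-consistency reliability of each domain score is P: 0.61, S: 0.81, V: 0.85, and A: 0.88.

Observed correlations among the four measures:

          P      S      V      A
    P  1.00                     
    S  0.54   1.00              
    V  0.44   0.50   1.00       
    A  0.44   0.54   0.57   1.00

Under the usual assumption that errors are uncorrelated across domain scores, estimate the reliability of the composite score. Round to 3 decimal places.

0.895

Var(P+S+V+A) = 16.4² + 18.9² + 7.2² + 11.1² + 2·[16.4·18.9·0.54 + 16.4·7.2·0.44 + 16.4·11.1·0.44 + 18.9·7.2·0.50 + 18.9·11.1·0.54 + 7.2·11.1·0.57] = 801.22 + 1052.62 = 1853.84.
Because errors are independent across components, Cov(Tᵢ,Tⱼ) = Cov(Xᵢ,Xⱼ); the off-diagonal part of the true-score variance is the same as above.
True-score variance = [16.4²·0.61 + 18.9²·0.81 + 7.2²·0.85 + 11.1²·0.88] + 1052.62 = 605.894 + 1052.62 = 1658.52.
Reliability = 1658.52 / 1853.84 = 0.895.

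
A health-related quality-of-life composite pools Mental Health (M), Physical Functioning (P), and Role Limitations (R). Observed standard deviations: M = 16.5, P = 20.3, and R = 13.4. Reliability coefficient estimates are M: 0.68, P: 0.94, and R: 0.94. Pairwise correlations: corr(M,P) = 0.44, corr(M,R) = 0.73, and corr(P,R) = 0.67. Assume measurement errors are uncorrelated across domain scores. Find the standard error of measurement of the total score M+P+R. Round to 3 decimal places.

Var(total) = 863.9 + 982.069 = 1845.97.
True-score variance = 741.281 + 982.069 = 1723.35, so reliability = 0.9336.
Error variance = 1845.97 − 1723.35 = 122.619; SEM = √122.619 = 11.073.

11.073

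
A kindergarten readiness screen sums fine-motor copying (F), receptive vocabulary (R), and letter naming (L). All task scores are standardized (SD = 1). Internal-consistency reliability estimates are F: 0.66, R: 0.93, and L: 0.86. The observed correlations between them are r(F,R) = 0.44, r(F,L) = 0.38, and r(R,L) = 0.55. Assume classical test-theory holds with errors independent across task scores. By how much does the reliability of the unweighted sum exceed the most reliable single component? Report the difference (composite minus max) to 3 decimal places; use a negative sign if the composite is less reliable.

-0.026

Var(sum) = 3 + 2.74 = 5.74; true-score variance = 2.45 + 2.74 = 5.19; composite reliability = 0.9042.
Max component reliability = 0.9300.
Difference = 0.9042 − 0.9300 = -0.026.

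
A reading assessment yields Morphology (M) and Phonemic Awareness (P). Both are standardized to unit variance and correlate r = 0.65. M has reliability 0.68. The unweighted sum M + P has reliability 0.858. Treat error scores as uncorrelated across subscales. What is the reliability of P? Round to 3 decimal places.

Var(M+P) = 2 + 2·0.65 = 3.300.
True-score variance = ρ_M + ρ_P + 2·0.65, so 0.858 = (0.68 + ρ_P + 1.30) / 3.300.
ρ_P = 0.858·3.300 − 0.68 − 1.30 = 0.851.

0.851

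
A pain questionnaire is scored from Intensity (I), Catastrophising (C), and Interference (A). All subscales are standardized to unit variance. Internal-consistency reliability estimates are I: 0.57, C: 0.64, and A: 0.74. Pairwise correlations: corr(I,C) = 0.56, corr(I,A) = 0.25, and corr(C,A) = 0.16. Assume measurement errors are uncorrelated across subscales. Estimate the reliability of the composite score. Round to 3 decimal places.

0.787

Var(I+C+A) = 3 + 2·[0.56 + 0.25 + 0.16] = 3 + 1.94 = 4.94.
Under uncorrelated errors the observed covariances equal the true-score covariances, so only the own-variance terms attenuate.
True-score variance = [0.57 + 0.64 + 0.74] + 1.94 = 1.95 + 1.94 = 3.89.
Reliability = 3.89 / 4.94 = 0.787.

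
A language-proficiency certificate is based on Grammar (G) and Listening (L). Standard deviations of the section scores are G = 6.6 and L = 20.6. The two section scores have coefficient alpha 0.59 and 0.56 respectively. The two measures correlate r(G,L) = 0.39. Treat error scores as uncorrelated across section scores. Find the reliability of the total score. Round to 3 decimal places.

0.644

Var(G+L) = 6.6² + 20.6² + 2·[6.6·20.6·0.39] = 467.92 + 106.049 = 573.969.
Because errors are independent across components, Cov(Tᵢ,Tⱼ) = Cov(Xᵢ,Xⱼ); the off-diagonal part of the true-score variance is the same as above.
True-score variance = [6.6²·0.59 + 20.6²·0.56] + 106.049 = 263.342 + 106.049 = 369.391.
Reliability = 369.391 / 573.969 = 0.644.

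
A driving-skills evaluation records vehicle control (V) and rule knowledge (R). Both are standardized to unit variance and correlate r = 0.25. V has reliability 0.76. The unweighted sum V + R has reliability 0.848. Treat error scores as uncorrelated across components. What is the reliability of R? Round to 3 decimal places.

0.860

Var(V+R) = 2 + 2·0.25 = 2.500.
True-score variance = ρ_V + ρ_R + 2·0.25, so 0.848 = (0.76 + ρ_R + 0.50) / 2.500.
ρ_R = 0.848·2.500 − 0.76 − 0.50 = 0.860.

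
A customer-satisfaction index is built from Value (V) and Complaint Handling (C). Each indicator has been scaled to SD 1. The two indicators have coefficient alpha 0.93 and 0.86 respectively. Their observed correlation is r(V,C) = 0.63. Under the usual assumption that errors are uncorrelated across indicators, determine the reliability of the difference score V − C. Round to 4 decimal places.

Var(V−C) = 1 + 1 − 2·0.63 = 2 − 1.26 = 0.74.
Because errors are independent across components, Cov(Tᵢ,Tⱼ) = Cov(Xᵢ,Xⱼ); the off-diagonal part of the true-score variance is the same as above.
True-score variance = [0.93 + 0.86] − 1.26 = 1.79 − 1.26 = 0.53.
Reliability = 0.53 / 0.74 = 0.7162.

0.7162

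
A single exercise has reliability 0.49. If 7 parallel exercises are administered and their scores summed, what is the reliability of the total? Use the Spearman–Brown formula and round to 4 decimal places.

0.8706

ρ_k = kρ / (1 + (k−1)ρ) = 7·0.49 / (1 + 6·0.49) = 3.430 / 3.940 = 0.8706.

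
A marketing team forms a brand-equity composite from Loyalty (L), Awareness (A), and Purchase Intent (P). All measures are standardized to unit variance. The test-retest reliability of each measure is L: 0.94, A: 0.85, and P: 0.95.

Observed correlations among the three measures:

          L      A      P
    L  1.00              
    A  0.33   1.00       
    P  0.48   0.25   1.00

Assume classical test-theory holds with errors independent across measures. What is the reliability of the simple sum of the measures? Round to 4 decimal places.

0.9492

Var(L+A+P) = 3 + 2·[0.33 + 0.48 + 0.25] = 3 + 2.12 = 5.12.
With uncorrelated errors the cross-covariances are all true-score covariance, so they carry over unchanged; only the diagonal terms shrink to ρᵢσᵢ².
True-score variance = [0.94 + 0.85 + 0.95] + 2.12 = 2.74 + 2.12 = 4.86.
Reliability = 4.86 / 5.12 = 0.9492.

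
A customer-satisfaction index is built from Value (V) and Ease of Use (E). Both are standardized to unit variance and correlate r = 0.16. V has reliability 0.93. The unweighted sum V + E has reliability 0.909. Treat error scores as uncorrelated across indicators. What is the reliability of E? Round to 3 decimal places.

Var(V+E) = 2 + 2·0.16 = 2.320.
True-score variance = ρ_V + ρ_E + 2·0.16, so 0.909 = (0.93 + ρ_E + 0.32) / 2.320.
ρ_E = 0.909·2.320 − 0.93 − 0.32 = 0.859.

0.859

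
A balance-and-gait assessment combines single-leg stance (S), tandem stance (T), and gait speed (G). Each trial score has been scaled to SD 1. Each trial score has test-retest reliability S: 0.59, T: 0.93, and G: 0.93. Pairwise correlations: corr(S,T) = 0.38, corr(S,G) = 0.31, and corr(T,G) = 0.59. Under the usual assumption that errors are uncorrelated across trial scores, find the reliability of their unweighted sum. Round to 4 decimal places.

Var(S+T+G) = 3 + 2·[0.38 + 0.31 + 0.59] = 3 + 2.56 = 5.56.
With uncorrelated errors the cross-covariances are all true-score covariance, so they carry over unchanged; only the diagonal terms shrink to ρᵢσᵢ².
True-score variance = [0.59 + 0.93 + 0.93] + 2.56 = 2.45 + 2.56 = 5.01.
Reliability = 5.01 / 5.56 = 0.9011.

0.9011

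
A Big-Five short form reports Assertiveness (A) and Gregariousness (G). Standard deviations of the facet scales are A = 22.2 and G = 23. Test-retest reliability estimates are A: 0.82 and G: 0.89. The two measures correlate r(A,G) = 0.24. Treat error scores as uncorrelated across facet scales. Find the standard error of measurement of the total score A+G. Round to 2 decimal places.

12.12

Var(total) = 1021.84 + 245.088 = 1266.93.
True-score variance = 874.939 + 245.088 = 1120.03, so reliability = 0.8840.
Error variance = 1266.93 − 1120.03 = 146.901; SEM = √146.901 = 12.12.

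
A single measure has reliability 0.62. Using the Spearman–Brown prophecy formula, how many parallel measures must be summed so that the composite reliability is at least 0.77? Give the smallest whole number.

k ≥ ρ*(1−ρ₁)/(ρ₁(1−ρ*)) = 0.77·0.38 / (0.62·0.23) = 2.052.
Smallest integer k = 3.

3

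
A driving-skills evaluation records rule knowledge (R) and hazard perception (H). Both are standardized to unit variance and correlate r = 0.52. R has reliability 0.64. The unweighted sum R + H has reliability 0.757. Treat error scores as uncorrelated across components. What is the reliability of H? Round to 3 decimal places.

0.621

Var(R+H) = 2 + 2·0.52 = 3.040.
True-score variance = ρ_R + ρ_H + 2·0.52, so 0.757 = (0.64 + ρ_H + 1.04) / 3.040.
ρ_H = 0.757·3.040 − 0.64 − 1.04 = 0.621.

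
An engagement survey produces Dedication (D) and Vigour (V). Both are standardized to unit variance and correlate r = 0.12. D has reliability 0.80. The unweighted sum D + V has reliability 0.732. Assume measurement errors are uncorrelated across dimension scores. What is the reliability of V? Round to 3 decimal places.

Var(D+V) = 2 + 2·0.12 = 2.240.
True-score variance = ρ_D + ρ_V + 2·0.12, so 0.732 = (0.80 + ρ_V + 0.24) / 2.240.
ρ_V = 0.732·2.240 − 0.80 − 0.24 = 0.600.

0.600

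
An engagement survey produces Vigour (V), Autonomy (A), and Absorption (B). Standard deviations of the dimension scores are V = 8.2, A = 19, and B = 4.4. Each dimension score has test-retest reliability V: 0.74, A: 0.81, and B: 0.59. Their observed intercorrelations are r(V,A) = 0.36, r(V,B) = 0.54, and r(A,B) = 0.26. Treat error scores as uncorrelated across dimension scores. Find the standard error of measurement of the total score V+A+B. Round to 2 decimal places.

9.70

Var(total) = 447.6 + 194.614 = 642.214.
True-score variance = 353.59 + 194.614 = 548.204, so reliability = 0.8536.
Error variance = 642.214 − 548.204 = 94.01; SEM = √94.01 = 9.70.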